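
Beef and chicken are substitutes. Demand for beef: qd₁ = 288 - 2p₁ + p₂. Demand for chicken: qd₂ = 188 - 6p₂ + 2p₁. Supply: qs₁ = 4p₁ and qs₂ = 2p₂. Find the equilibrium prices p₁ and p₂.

p₁ = 1246/23, p₂ = 852/23

Market 1: 288 - 2p₁ + p₂ = 4p₁ → 6p₁ - p₂ = 288.
Market 2: 8p₂ - 2p₁ = 188.
Eliminating p₂: 8×(1) + 1×(2) gives 46p₁ = 2492, so p₁ = 1246/23.
Back-substitute into (2): p₂ = (188 + 2×1246/23) / 8 = 852/23.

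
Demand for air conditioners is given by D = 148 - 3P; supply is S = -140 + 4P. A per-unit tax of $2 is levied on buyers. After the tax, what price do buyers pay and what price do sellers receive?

Pre-tax equilibrium: P* = 288/7, Q* = 172/7.
Tax on buyers shifts demand to D = 148 − 3(P + 2) = 142 - 3P.
142 - 3P = -140 + 4P gives seller price Ps = 282/7; buyers pay Pb = 282/7 + 2 = 296/7.
New quantity: Q = 148 − 3(296/7) = 148/7.

Buyers pay 296/7, sellers receive 282/7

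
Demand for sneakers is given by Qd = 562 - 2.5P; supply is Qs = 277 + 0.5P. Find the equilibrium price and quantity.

P* = 95, Q* = 324.5

Set Qd = Qs: 562 - 2.5P = 277 + 0.5P.
285 = 3P, so P* = 95.
Q* = 562 − 2.5(95) = 324.5.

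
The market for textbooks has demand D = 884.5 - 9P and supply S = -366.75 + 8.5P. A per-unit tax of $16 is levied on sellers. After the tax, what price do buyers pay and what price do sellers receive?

Pre-tax equilibrium: P* = 71.5, Q* = 241.
Tax on sellers shifts supply to S = -366.75 + 8.5(P − 16) = -502.75 + 8.5P.
884.5 - 9P = -502.75 + 8.5P gives buyer price Pb = 5549/70; sellers receive Ps = 5549/70 − 16 = 4429/70.
New quantity: Q = 884.5 − 9(5549/70) = 5987/35.

Buyers pay 5549/70, sellers receive 4429/70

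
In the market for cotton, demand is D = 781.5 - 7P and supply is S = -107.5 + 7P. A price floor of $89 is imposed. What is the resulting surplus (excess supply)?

Surplus = 357

Equilibrium price would be P* = 63.5, so the floor at 89 binds.
At P = 89: D = 158.5, S = 515.5.
Surplus = 515.5 − 158.5 = 357.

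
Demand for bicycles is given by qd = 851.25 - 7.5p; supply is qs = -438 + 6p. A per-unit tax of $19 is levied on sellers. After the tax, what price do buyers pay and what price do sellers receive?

Pre-tax equilibrium: p* = 95.5, q* = 135.
Tax on sellers shifts supply to qs = -438 + 6(p − 19) = -552 + 6p.
851.25 - 7.5p = -552 + 6p gives buyer price pb = 1871/18; sellers receive ps = 1871/18 − 19 = 1529/18.
New quantity: q = 851.25 − 7.5(1871/18) = 215/3.

Buyers pay 1871/18, sellers receive 1529/18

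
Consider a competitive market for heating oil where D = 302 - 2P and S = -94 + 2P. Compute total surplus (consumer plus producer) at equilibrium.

Equilibrium: 302 - 2P = -94 + 2P gives P* = 99, Q* = 104.
Demand choke price: P = 151; supply starts at P = 47.
CS = ½(151 − 99)(104) = 2704; PS = ½(99 − 47)(104) = 2704.

Total surplus = 5408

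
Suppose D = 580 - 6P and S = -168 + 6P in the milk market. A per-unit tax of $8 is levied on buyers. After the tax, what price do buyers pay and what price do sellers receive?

Pre-tax equilibrium: P* = 187/3, Q* = 206.
Tax on buyers shifts demand to D = 580 − 6(P + 8) = 532 - 6P.
532 - 6P = -168 + 6P gives seller price Ps = 175/3; buyers pay Pb = 175/3 + 8 = 199/3.
New quantity: Q = 580 − 6(199/3) = 182.

Buyers pay 199/3, sellers receive 175/3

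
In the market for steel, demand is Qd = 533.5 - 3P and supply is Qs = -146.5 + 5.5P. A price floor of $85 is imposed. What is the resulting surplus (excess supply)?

Equilibrium price would be P* = 80, so the floor at 85 binds.
At P = 85: Qd = 278.5, Qs = 321.
Surplus = 321 − 278.5 = 42.5.

Surplus = 42.5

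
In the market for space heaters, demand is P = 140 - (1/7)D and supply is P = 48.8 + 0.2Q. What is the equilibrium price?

Set the two price expressions equal: 140 - (1/7)Q = 48.8 + 0.2Q.
91.2 = (12/35)Q, so Q* = 266.
P* = 140 − (1/7)(266) = 102.

P* = 102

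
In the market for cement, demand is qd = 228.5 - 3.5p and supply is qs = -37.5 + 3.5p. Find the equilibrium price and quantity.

Set qd = qs: 228.5 - 3.5p = -37.5 + 3.5p.
266 = 7p, so p* = 38.
q* = 228.5 − 3.5(38) = 95.5.

p* = 38, q* = 95.5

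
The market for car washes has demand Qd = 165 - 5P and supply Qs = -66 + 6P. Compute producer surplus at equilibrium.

Producer surplus = 300

Equilibrium: 165 - 5P = -66 + 6P gives P* = 21, Q* = 60.
Supply starts at P = 11 (where Qs = 0).
PS = ½(21 − 11)(60) = 300.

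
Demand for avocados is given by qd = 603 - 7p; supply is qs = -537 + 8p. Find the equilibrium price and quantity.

Set qd = qs: 603 - 7p = -537 + 8p.
1140 = 15p, so p* = 76.
q* = 603 − 7(76) = 71.

p* = 76, q* = 71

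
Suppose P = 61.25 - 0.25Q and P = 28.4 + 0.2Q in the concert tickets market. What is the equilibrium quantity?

Set the two price expressions equal: 61.25 - 0.25Q = 28.4 + 0.2Q.
32.85 = 0.45Q, so Q* = 73.
P* = 61.25 − (0.25)(73) = 43.

Q* = 73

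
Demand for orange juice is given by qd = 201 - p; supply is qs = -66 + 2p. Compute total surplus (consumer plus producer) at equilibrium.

Equilibrium: 201 - p = -66 + 2p gives p* = 89, q* = 112.
Demand choke price: p = 201; supply starts at p = 33.
CS = ½(201 − 89)(112) = 6272; PS = ½(89 − 33)(112) = 3136.

Total surplus = 9408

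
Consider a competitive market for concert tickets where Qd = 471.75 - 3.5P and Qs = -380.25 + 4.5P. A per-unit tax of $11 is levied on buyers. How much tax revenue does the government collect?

Tax revenue = 850.78125

Pre-tax equilibrium: P* = 106.5, Q* = 99.
Tax on buyers shifts demand to Qd = 471.75 − 3.5(P + 11) = 433.25 - 3.5P.
433.25 - 3.5P = -380.25 + 4.5P gives seller price Ps = 101.6875; buyers pay Pb = 101.6875 + 11 = 112.6875.
New quantity: Q = 471.75 − 3.5(112.6875) = 77.34375.
Revenue = 11 × 77.34375 = 850.78125.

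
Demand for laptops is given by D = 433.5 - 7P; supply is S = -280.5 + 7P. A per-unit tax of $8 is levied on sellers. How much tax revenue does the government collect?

Tax revenue = 388

Pre-tax equilibrium: P* = 51, Q* = 76.5.
Tax on sellers shifts supply to S = -280.5 + 7(P − 8) = -336.5 + 7P.
433.5 - 7P = -336.5 + 7P gives buyer price Pb = 55; sellers receive Ps = 55 − 8 = 47.
New quantity: Q = 433.5 − 7(55) = 48.5.
Revenue = 8 × 48.5 = 388.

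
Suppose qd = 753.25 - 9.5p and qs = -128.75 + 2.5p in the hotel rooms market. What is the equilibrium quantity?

q* = 55

Set qd = qs: 753.25 - 9.5p = -128.75 + 2.5p.
882 = 12p, so p* = 73.5.
q* = 753.25 − 9.5(73.5) = 55.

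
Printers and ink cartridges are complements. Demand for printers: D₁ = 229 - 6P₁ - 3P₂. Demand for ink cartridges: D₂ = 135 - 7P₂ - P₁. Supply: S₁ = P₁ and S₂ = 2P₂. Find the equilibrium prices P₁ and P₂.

P₁ = 27.6, P₂ = 179/15

Market 1: 229 - 6P₁ - 3P₂ = P₁ → 7P₁ + 3P₂ = 229.
Market 2: 9P₂ + P₁ = 135.
Eliminating P₂: 9×(1) − 3×(2) gives 60P₁ = 1656, so P₁ = 27.6.
Back-substitute into (2): P₂ = (135 − 1×27.6) / 9 = 179/15.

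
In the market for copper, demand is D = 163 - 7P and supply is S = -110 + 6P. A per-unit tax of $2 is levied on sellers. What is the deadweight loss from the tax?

Pre-tax equilibrium: P* = 21, Q* = 16.
Tax on sellers shifts supply to S = -110 + 6(P − 2) = -122 + 6P.
163 - 7P = -122 + 6P gives buyer price Pb = 285/13; sellers receive Ps = 285/13 − 2 = 259/13.
New quantity: Q = 163 − 7(285/13) = 124/13.
DWL = ½ × 2 × (16 − 124/13) = 84/13.

Deadweight loss = 84/13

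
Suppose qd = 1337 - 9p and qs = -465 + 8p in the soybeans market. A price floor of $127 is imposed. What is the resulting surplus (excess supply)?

Surplus = 357

Equilibrium price would be p* = 106, so the floor at 127 binds.
At p = 127: qd = 194, qs = 551.
Surplus = 551 − 194 = 357.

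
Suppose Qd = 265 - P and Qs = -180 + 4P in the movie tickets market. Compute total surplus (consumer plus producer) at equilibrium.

Total surplus = 19360

Equilibrium: 265 - P = -180 + 4P gives P* = 89, Q* = 176.
Demand choke price: P = 265; supply starts at P = 45.
CS = ½(265 − 89)(176) = 15488; PS = ½(89 − 45)(176) = 3872.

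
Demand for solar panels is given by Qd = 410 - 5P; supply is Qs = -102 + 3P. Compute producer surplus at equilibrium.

Producer surplus = 1350

Equilibrium: 410 - 5P = -102 + 3P gives P* = 64, Q* = 90.
Supply starts at P = 34 (where Qs = 0).
PS = ½(64 − 34)(90) = 1350.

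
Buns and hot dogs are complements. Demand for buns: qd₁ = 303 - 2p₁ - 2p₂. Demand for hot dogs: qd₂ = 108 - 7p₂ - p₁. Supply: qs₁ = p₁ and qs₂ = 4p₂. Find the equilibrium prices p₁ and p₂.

p₁ = 3117/31, p₂ = 21/31

Market 1: 303 - 2p₁ - 2p₂ = p₁ → 3p₁ + 2p₂ = 303.
Market 2: 11p₂ + p₁ = 108.
Eliminating p₂: 11×(1) − 2×(2) gives 31p₁ = 3117, so p₁ = 3117/31.
Back-substitute into (2): p₂ = (108 − 1×3117/31) / 11 = 21/31.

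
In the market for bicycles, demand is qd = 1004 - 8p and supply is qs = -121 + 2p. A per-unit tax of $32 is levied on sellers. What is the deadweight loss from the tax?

Pre-tax equilibrium: p* = 112.5, q* = 104.
Tax on sellers shifts supply to qs = -121 + 2(p − 32) = -185 + 2p.
1004 - 8p = -185 + 2p gives buyer price pb = 118.9; sellers receive ps = 118.9 − 32 = 86.9.
New quantity: q = 1004 − 8(118.9) = 52.8.
DWL = ½ × 32 × (104 − 52.8) = 819.2.

Deadweight loss = 819.2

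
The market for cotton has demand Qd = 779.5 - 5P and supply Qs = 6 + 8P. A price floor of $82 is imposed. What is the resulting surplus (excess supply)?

Surplus = 292.5

Equilibrium price would be P* = 59.5, so the floor at 82 binds.
At P = 82: Qd = 369.5, Qs = 662.
Surplus = 662 − 369.5 = 292.5.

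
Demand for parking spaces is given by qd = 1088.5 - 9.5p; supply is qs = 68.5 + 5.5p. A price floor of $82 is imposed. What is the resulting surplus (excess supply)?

Equilibrium price would be p* = 68, so the floor at 82 binds.
At p = 82: qd = 309.5, qs = 519.5.
Surplus = 519.5 − 309.5 = 210.

Surplus = 210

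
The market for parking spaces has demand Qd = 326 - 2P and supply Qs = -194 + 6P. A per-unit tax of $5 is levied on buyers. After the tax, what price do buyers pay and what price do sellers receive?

Buyers pay $68.75, sellers receive $63.75

Pre-tax equilibrium: P* = 65, Q* = 196.
Tax on buyers shifts demand to Qd = 326 − 2(P + 5) = 316 - 2P.
316 - 2P = -194 + 6P gives seller price Ps = 63.75; buyers pay Pb = 63.75 + 5 = 68.75.
New quantity: Q = 326 − 2(68.75) = 188.5.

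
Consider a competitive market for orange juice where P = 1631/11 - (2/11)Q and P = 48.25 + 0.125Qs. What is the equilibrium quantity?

Q* = 326

Set the two price expressions equal: 1631/11 - (2/11)Q = 48.25 + 0.125Q.
4401/44 = (27/88)Q, so Q* = 326.
P* = 1631/11 − (2/11)(326) = 89.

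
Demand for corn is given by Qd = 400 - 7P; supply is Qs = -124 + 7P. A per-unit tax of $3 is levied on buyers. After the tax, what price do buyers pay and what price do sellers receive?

Buyers pay 545/14, sellers receive 503/14

Pre-tax equilibrium: P* = 262/7, Q* = 138.
Tax on buyers shifts demand to Qd = 400 − 7(P + 3) = 379 - 7P.
379 - 7P = -124 + 7P gives seller price Ps = 503/14; buyers pay Pb = 503/14 + 3 = 545/14.
New quantity: Q = 400 − 7(545/14) = 127.5.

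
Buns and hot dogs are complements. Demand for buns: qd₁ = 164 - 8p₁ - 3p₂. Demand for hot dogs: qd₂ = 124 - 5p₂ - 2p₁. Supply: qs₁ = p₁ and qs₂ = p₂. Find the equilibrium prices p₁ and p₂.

p₁ = 12.75, p₂ = 197/12

Market 1: 164 - 8p₁ - 3p₂ = p₁ → 9p₁ + 3p₂ = 164.
Market 2: 6p₂ + 2p₁ = 124.
Eliminating p₂: 6×(1) − 3×(2) gives 48p₁ = 612, so p₁ = 12.75.
Back-substitute into (2): p₂ = (124 − 2×12.75) / 6 = 197/12.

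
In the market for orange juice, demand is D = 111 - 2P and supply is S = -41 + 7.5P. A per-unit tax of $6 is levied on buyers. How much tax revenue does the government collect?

Tax revenue = 7926/19

Pre-tax equilibrium: P* = 16, Q* = 79.
Tax on buyers shifts demand to D = 111 − 2(P + 6) = 99 - 2P.
99 - 2P = -41 + 7.5P gives seller price Ps = 280/19; buyers pay Pb = 280/19 + 6 = 394/19.
New quantity: Q = 111 − 2(394/19) = 1321/19.
Revenue = 6 × 1321/19 = 7926/19.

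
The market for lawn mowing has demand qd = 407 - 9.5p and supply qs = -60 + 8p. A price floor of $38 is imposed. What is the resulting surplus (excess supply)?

Equilibrium price would be p* = 934/35, so the floor at 38 binds.
At p = 38: qd = 46, qs = 244.
Surplus = 244 − 46 = 198.

Surplus = 198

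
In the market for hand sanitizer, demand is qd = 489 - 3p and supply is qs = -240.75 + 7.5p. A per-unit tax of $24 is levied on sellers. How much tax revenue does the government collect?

Tax revenue = 38484/7

Pre-tax equilibrium: p* = 69.5, q* = 280.5.
Tax on sellers shifts supply to qs = -240.75 + 7.5(p − 24) = -420.75 + 7.5p.
489 - 3p = -420.75 + 7.5p gives buyer price pb = 1213/14; sellers receive ps = 1213/14 − 24 = 877/14.
New quantity: q = 489 − 3(1213/14) = 3207/14.
Revenue = 24 × 3207/14 = 38484/7.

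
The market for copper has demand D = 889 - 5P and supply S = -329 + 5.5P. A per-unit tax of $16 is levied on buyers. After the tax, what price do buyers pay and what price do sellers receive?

Buyers pay 2612/21, sellers receive 2276/21

Pre-tax equilibrium: P* = 116, Q* = 309.
Tax on buyers shifts demand to D = 889 − 5(P + 16) = 809 - 5P.
809 - 5P = -329 + 5.5P gives seller price Ps = 2276/21; buyers pay Pb = 2276/21 + 16 = 2612/21.
New quantity: Q = 889 − 5(2612/21) = 5609/21.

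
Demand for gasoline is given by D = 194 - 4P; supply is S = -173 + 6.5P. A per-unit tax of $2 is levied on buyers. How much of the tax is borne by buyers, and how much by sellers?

Buyers bear 26/21, sellers bear 16/21

Pre-tax equilibrium: P* = 734/21, Q* = 1138/21.
Tax on buyers shifts demand to D = 194 − 4(P + 2) = 186 - 4P.
186 - 4P = -173 + 6.5P gives seller price Ps = 718/21; buyers pay Pb = 718/21 + 2 = 760/21.
New quantity: Q = 194 − 4(760/21) = 1034/21.
Buyer burden = 760/21 − 734/21 = 26/21; seller burden = 734/21 − 718/21 = 16/21.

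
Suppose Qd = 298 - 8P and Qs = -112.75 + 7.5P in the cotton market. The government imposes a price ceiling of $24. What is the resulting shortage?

Shortage = 38.75

Equilibrium price would be P* = 26.5, so the ceiling at 24 binds.
At P = 24: Qd = 298 − 8(24) = 106, Qs = -112.75 + 7.5(24) = 67.25.
Shortage = 106 − 67.25 = 38.75.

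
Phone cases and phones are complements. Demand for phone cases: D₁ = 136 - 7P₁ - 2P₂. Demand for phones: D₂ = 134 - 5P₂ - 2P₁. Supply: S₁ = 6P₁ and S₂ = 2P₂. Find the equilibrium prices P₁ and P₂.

P₁ = 228/29, P₂ = 490/29

Market 1: 136 - 7P₁ - 2P₂ = 6P₁ → 13P₁ + 2P₂ = 136.
Market 2: 7P₂ + 2P₁ = 134.
Eliminating P₂: 7×(1) − 2×(2) gives 87P₁ = 684, so P₁ = 228/29.
Back-substitute into (2): P₂ = (134 − 2×228/29) / 7 = 490/29.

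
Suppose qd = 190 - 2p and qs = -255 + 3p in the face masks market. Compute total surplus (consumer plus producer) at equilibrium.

Equilibrium: 190 - 2p = -255 + 3p gives p* = 89, q* = 12.
Demand choke price: p = 95; supply starts at p = 85.
CS = ½(95 − 89)(12) = 36; PS = ½(89 − 85)(12) = 24.

Total surplus = 60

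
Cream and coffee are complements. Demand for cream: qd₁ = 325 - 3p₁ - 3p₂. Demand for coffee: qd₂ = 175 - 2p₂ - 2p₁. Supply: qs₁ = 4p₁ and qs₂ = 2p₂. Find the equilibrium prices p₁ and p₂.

p₁ = 775/22, p₂ = 575/22

Market 1: 325 - 3p₁ - 3p₂ = 4p₁ → 7p₁ + 3p₂ = 325.
Market 2: 4p₂ + 2p₁ = 175.
Eliminating p₂: 4×(1) − 3×(2) gives 22p₁ = 775, so p₁ = 775/22.
Back-substitute into (2): p₂ = (175 − 2×775/22) / 4 = 575/22.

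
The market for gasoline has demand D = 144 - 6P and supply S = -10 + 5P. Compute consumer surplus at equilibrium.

Equilibrium: 144 - 6P = -10 + 5P gives P* = 14, Q* = 60.
Demand choke price (D = 0): P = 24.
CS = ½(24 − 14)(60) = 300.

Consumer surplus = 300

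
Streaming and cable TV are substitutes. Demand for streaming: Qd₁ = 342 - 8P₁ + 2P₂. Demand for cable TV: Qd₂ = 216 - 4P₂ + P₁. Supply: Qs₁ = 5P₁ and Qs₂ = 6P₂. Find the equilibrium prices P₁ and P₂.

P₁ = 30.09375, P₂ = 24.609375

Market 1: 342 - 8P₁ + 2P₂ = 5P₁ → 13P₁ - 2P₂ = 342.
Market 2: 10P₂ - P₁ = 216.
Eliminating P₂: 10×(1) + 2×(2) gives 128P₁ = 3852, so P₁ = 30.09375.
Back-substitute into (2): P₂ = (216 + 1×30.09375) / 10 = 24.609375.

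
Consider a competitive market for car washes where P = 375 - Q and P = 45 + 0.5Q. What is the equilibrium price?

Set the two price expressions equal: 375 - Q = 45 + 0.5Q.
330 = 1.5Q, so Q* = 220.
P* = 375 − (1)(220) = 155.

P* = 155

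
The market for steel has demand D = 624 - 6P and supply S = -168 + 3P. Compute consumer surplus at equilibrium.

Consumer surplus = 768

Equilibrium: 624 - 6P = -168 + 3P gives P* = 88, Q* = 96.
Demand choke price (D = 0): P = 104.
CS = ½(104 − 88)(96) = 768.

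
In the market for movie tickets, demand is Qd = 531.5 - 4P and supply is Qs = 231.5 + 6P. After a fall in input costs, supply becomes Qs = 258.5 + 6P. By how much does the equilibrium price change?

Original equilibrium: P* = 30, Q* = 411.5.
New equilibrium: 531.5 - 4P = 258.5 + 6P, so 273 = 10P and P' = 27.3; Q' = 531.5 − 4(27.3) = 422.3.
Change in price: 27.3 − 30 = -2.7.

ΔP = -2.7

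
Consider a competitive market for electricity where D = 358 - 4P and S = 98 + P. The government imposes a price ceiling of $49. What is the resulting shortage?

Equilibrium price would be P* = 52, so the ceiling at 49 binds.
At P = 49: D = 358 − 4(49) = 162, S = 98 + 1(49) = 147.
Shortage = 162 − 147 = 15.

Shortage = 15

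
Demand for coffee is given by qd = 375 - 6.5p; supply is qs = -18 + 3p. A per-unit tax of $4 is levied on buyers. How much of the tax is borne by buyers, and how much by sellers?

Pre-tax equilibrium: p* = 786/19, q* = 2016/19.
Tax on buyers shifts demand to qd = 375 − 6.5(p + 4) = 349 - 6.5p.
349 - 6.5p = -18 + 3p gives seller price ps = 734/19; buyers pay pb = 734/19 + 4 = 810/19.
New quantity: q = 375 − 6.5(810/19) = 1860/19.
Buyer burden = 810/19 − 786/19 = 24/19; seller burden = 786/19 − 734/19 = 52/19.

Buyers bear 24/19, sellers bear 52/19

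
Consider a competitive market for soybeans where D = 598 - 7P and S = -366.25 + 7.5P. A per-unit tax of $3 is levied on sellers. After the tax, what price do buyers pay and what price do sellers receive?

Pre-tax equilibrium: P* = 66.5, Q* = 132.5.
Tax on sellers shifts supply to S = -366.25 + 7.5(P − 3) = -388.75 + 7.5P.
598 - 7P = -388.75 + 7.5P gives buyer price Pb = 3947/58; sellers receive Ps = 3947/58 − 3 = 3773/58.
New quantity: Q = 598 − 7(3947/58) = 7055/58.

Buyers pay 3947/58, sellers receive 3773/58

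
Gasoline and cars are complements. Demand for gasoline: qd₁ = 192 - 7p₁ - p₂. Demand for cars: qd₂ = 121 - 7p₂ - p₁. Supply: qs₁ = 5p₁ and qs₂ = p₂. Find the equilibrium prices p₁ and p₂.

Market 1: 192 - 7p₁ - p₂ = 5p₁ → 12p₁ + p₂ = 192.
Market 2: 8p₂ + p₁ = 121.
Eliminating p₂: 8×(1) − 1×(2) gives 95p₁ = 1415, so p₁ = 283/19.
Back-substitute into (2): p₂ = (121 − 1×283/19) / 8 = 252/19.

p₁ = 283/19, p₂ = 252/19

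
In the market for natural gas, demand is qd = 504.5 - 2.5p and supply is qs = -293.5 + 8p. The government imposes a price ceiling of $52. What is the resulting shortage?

Equilibrium price would be p* = 76, so the ceiling at 52 binds.
At p = 52: qd = 504.5 − 2.5(52) = 374.5, qs = -293.5 + 8(52) = 122.5.
Shortage = 374.5 − 122.5 = 252.

Shortage = 252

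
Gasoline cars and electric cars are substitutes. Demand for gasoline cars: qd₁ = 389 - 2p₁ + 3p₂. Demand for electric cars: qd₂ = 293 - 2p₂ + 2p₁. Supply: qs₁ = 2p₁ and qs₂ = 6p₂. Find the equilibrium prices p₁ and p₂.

p₁ = 153.5, p₂ = 75

Market 1: 389 - 2p₁ + 3p₂ = 2p₁ → 4p₁ - 3p₂ = 389.
Market 2: 8p₂ - 2p₁ = 293.
Eliminating p₂: 8×(1) + 3×(2) gives 26p₁ = 3991, so p₁ = 153.5.
Back-substitute into (2): p₂ = (293 + 2×153.5) / 8 = 75.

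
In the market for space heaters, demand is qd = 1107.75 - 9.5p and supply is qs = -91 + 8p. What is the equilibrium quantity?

q* = 457

Set qd = qs: 1107.75 - 9.5p = -91 + 8p.
1198.75 = 17.5p, so p* = 68.5.
q* = 1107.75 − 9.5(68.5) = 457.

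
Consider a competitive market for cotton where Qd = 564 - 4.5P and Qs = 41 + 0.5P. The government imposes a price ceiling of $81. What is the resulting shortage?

Equilibrium price would be P* = 104.6, so the ceiling at 81 binds.
At P = 81: Qd = 564 − 4.5(81) = 199.5, Qs = 41 + 0.5(81) = 81.5.
Shortage = 199.5 − 81.5 = 118.

Shortage = 118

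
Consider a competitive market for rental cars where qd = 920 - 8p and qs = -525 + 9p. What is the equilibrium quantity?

q* = 240

Set qd = qs: 920 - 8p = -525 + 9p.
1445 = 17p, so p* = 85.
q* = 920 − 8(85) = 240.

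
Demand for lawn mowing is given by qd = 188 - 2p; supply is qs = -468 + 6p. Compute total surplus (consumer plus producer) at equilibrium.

Equilibrium: 188 - 2p = -468 + 6p gives p* = 82, q* = 24.
Demand choke price: p = 94; supply starts at p = 78.
CS = ½(94 − 82)(24) = 144; PS = ½(82 − 78)(24) = 48.

Total surplus = 192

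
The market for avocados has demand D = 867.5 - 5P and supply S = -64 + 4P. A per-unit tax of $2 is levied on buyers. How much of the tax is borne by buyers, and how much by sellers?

Pre-tax equilibrium: P* = 103.5, Q* = 350.
Tax on buyers shifts demand to D = 867.5 − 5(P + 2) = 857.5 - 5P.
857.5 - 5P = -64 + 4P gives seller price Ps = 1843/18; buyers pay Pb = 1843/18 + 2 = 1879/18.
New quantity: Q = 867.5 − 5(1879/18) = 3110/9.
Buyer burden = 1879/18 − 103.5 = 8/9; seller burden = 103.5 − 1843/18 = 10/9.

Buyers bear 8/9, sellers bear 10/9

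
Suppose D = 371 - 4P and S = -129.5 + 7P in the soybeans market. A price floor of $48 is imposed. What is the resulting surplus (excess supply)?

Surplus = 27.5

Equilibrium price would be P* = 45.5, so the floor at 48 binds.
At P = 48: D = 179, S = 206.5.
Surplus = 206.5 − 179 = 27.5.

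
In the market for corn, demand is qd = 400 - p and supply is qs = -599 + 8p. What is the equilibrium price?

Set qd = qs: 400 - p = -599 + 8p.
999 = 9p, so p* = 111.
q* = 400 − 1(111) = 289.

p* = 111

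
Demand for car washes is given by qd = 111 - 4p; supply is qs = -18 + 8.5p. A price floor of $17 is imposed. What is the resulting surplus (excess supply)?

Surplus = 83.5

Equilibrium price would be p* = 10.32, so the floor at 17 binds.
At p = 17: qd = 43, qs = 126.5.
Surplus = 126.5 − 43 = 83.5.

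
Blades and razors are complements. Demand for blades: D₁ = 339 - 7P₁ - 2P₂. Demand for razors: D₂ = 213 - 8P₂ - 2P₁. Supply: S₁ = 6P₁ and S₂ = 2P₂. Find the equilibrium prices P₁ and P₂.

Market 1: 339 - 7P₁ - 2P₂ = 6P₁ → 13P₁ + 2P₂ = 339.
Market 2: 10P₂ + 2P₁ = 213.
Eliminating P₂: 10×(1) − 2×(2) gives 126P₁ = 2964, so P₁ = 494/21.
Back-substitute into (2): P₂ = (213 − 2×494/21) / 10 = 697/42.

P₁ = 494/21, P₂ = 697/42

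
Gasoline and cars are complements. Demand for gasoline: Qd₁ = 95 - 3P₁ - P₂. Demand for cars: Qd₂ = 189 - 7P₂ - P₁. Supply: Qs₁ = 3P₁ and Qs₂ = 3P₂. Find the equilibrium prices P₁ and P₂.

P₁ = 761/59, P₂ = 1039/59

Market 1: 95 - 3P₁ - P₂ = 3P₁ → 6P₁ + P₂ = 95.
Market 2: 10P₂ + P₁ = 189.
Eliminating P₂: 10×(1) − 1×(2) gives 59P₁ = 761, so P₁ = 761/59.
Back-substitute into (2): P₂ = (189 − 1×761/59) / 10 = 1039/59.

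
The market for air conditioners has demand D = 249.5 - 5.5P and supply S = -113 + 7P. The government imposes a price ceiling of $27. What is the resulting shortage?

Equilibrium price would be P* = 29, so the ceiling at 27 binds.
At P = 27: D = 249.5 − 5.5(27) = 101, S = -113 + 7(27) = 76.
Shortage = 101 − 76 = 25.

Shortage = 25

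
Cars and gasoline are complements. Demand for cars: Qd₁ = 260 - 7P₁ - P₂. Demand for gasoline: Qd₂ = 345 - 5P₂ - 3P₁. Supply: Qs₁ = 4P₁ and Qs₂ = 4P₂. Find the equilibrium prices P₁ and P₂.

P₁ = 20.78125, P₂ = 31.40625

Market 1: 260 - 7P₁ - P₂ = 4P₁ → 11P₁ + P₂ = 260.
Market 2: 9P₂ + 3P₁ = 345.
Eliminating P₂: 9×(1) − 1×(2) gives 96P₁ = 1995, so P₁ = 20.78125.
Back-substitute into (2): P₂ = (345 − 3×20.78125) / 9 = 31.40625.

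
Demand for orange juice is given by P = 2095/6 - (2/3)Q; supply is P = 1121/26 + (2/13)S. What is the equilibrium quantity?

Set the two price expressions equal: 2095/6 - (2/3)Q = 1121/26 + (2/13)Q.
11936/39 = (32/39)Q, so Q* = 373.
P* = 2095/6 − (2/3)(373) = 100.5.

Q* = 373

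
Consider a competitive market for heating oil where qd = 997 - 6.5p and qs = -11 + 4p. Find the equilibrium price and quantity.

Set qd = qs: 997 - 6.5p = -11 + 4p.
1008 = 10.5p, so p* = 96.
q* = 997 − 6.5(96) = 373.

p* = 96, q* = 373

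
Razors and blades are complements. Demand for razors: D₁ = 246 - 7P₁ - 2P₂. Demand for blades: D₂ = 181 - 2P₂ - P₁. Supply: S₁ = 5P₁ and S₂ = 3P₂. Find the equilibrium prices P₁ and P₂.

Market 1: 246 - 7P₁ - 2P₂ = 5P₁ → 12P₁ + 2P₂ = 246.
Market 2: 5P₂ + P₁ = 181.
Eliminating P₂: 5×(1) − 2×(2) gives 58P₁ = 868, so P₁ = 434/29.
Back-substitute into (2): P₂ = (181 − 1×434/29) / 5 = 963/29.

P₁ = 434/29, P₂ = 963/29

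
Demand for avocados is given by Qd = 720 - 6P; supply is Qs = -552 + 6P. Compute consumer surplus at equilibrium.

Equilibrium: 720 - 6P = -552 + 6P gives P* = 106, Q* = 84.
Demand choke price (Qd = 0): P = 120.
CS = ½(120 − 106)(84) = 588.

Consumer surplus = 588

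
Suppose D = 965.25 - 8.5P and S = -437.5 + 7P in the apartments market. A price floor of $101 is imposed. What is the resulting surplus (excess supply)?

Surplus = 162.75

Equilibrium price would be P* = 90.5, so the floor at 101 binds.
At P = 101: D = 106.75, S = 269.5.
Surplus = 269.5 − 106.75 = 162.75.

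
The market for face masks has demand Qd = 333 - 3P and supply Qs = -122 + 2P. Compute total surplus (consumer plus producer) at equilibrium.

Equilibrium: 333 - 3P = -122 + 2P gives P* = 91, Q* = 60.
Demand choke price: P = 111; supply starts at P = 61.
CS = ½(111 − 91)(60) = 600; PS = ½(91 − 61)(60) = 900.

Total surplus = 1500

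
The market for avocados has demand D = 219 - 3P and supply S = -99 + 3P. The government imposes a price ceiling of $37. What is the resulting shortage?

Equilibrium price would be P* = 53, so the ceiling at 37 binds.
At P = 37: D = 219 − 3(37) = 108, S = -99 + 3(37) = 12.
Shortage = 108 − 12 = 96.

Shortage = 96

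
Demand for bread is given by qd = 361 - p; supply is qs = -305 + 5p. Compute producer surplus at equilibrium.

Producer surplus = 6250

Equilibrium: 361 - p = -305 + 5p gives p* = 111, q* = 250.
Supply starts at p = 61 (where qs = 0).
PS = ½(111 − 61)(250) = 6250.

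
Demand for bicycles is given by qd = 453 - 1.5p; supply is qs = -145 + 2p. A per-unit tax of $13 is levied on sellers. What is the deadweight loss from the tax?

Pre-tax equilibrium: p* = 1196/7, q* = 1377/7.
Tax on sellers shifts supply to qs = -145 + 2(p − 13) = -171 + 2p.
453 - 1.5p = -171 + 2p gives buyer price pb = 1248/7; sellers receive ps = 1248/7 − 13 = 1157/7.
New quantity: q = 453 − 1.5(1248/7) = 1299/7.
DWL = ½ × 13 × (1377/7 − 1299/7) = 507/7.

Deadweight loss = 507/7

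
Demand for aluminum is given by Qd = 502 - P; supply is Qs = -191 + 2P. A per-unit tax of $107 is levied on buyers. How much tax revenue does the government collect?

Pre-tax equilibrium: P* = 231, Q* = 271.
Tax on buyers shifts demand to Qd = 502 − 1(P + 107) = 395 - P.
395 - P = -191 + 2P gives seller price Ps = 586/3; buyers pay Pb = 586/3 + 107 = 907/3.
New quantity: Q = 502 − 1(907/3) = 599/3.
Revenue = 107 × 599/3 = 64093/3.

Tax revenue = 64093/3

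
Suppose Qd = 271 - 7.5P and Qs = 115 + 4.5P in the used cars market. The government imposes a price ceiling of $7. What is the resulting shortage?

Shortage = 72

Equilibrium price would be P* = 13, so the ceiling at 7 binds.
At P = 7: Qd = 271 − 7.5(7) = 218.5, Qs = 115 + 4.5(7) = 146.5.
Shortage = 218.5 − 146.5 = 72.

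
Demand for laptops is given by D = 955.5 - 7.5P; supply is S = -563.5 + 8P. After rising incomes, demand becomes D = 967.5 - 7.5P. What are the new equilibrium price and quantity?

Original equilibrium: P* = 98, Q* = 220.5.
New equilibrium: 967.5 - 7.5P = -563.5 + 8P, so 1531 = 15.5P and P' = 3062/31; Q' = 967.5 − 7.5(3062/31) = 14055/62.

P' = 3062/31, Q' = 14055/62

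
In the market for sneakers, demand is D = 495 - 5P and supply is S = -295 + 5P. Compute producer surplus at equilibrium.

Producer surplus = 1000

Equilibrium: 495 - 5P = -295 + 5P gives P* = 79, Q* = 100.
Supply starts at P = 59 (where S = 0).
PS = ½(79 − 59)(100) = 1000.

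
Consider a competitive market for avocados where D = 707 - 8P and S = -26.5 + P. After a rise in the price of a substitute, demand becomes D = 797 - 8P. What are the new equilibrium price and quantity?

Original equilibrium: P* = 81.5, Q* = 55.
New equilibrium: 797 - 8P = -26.5 + P, so 823.5 = 9P and P' = 91.5; Q' = 797 − 8(91.5) = 65.

P' = 91.5, Q' = 65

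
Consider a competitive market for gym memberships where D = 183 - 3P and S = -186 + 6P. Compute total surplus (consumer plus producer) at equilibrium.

Total surplus = 900

Equilibrium: 183 - 3P = -186 + 6P gives P* = 41, Q* = 60.
Demand choke price: P = 61; supply starts at P = 31.
CS = ½(61 − 41)(60) = 600; PS = ½(41 − 31)(60) = 300.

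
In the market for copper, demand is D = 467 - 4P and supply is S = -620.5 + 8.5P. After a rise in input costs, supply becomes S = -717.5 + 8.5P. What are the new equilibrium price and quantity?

Original equilibrium: P* = 87, Q* = 119.
New equilibrium: 467 - 4P = -717.5 + 8.5P, so 1184.5 = 12.5P and P' = 94.76; Q' = 467 − 4(94.76) = 87.96.

P' = 94.76, Q' = 87.96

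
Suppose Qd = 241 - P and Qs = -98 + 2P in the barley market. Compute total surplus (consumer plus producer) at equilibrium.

Equilibrium: 241 - P = -98 + 2P gives P* = 113, Q* = 128.
Demand choke price: P = 241; supply starts at P = 49.
CS = ½(241 − 113)(128) = 8192; PS = ½(113 − 49)(128) = 4096.

Total surplus = 12288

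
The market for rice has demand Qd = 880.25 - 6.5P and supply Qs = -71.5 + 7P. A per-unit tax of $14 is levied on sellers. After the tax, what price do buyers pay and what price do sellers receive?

Buyers pay 4199/54, sellers receive 3443/54

Pre-tax equilibrium: P* = 70.5, Q* = 422.
Tax on sellers shifts supply to Qs = -71.5 + 7(P − 14) = -169.5 + 7P.
880.25 - 6.5P = -169.5 + 7P gives buyer price Pb = 4199/54; sellers receive Ps = 4199/54 − 14 = 3443/54.
New quantity: Q = 880.25 − 6.5(4199/54) = 10120/27.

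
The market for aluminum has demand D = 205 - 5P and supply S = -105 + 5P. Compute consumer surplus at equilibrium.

Equilibrium: 205 - 5P = -105 + 5P gives P* = 31, Q* = 50.
Demand choke price (D = 0): P = 41.
CS = ½(41 − 31)(50) = 250.

Consumer surplus = 250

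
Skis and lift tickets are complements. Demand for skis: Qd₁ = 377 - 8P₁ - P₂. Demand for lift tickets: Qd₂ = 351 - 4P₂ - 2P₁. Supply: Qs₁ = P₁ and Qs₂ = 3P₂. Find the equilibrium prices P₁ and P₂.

Market 1: 377 - 8P₁ - P₂ = P₁ → 9P₁ + P₂ = 377.
Market 2: 7P₂ + 2P₁ = 351.
Eliminating P₂: 7×(1) − 1×(2) gives 61P₁ = 2288, so P₁ = 2288/61.
Back-substitute into (2): P₂ = (351 − 2×2288/61) / 7 = 2405/61.

P₁ = 2288/61, P₂ = 2405/61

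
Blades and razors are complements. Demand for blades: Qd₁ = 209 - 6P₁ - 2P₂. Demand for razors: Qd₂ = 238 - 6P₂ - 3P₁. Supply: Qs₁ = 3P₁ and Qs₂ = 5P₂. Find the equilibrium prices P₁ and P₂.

P₁ = 1823/93, P₂ = 505/31

Market 1: 209 - 6P₁ - 2P₂ = 3P₁ → 9P₁ + 2P₂ = 209.
Market 2: 11P₂ + 3P₁ = 238.
Eliminating P₂: 11×(1) − 2×(2) gives 93P₁ = 1823, so P₁ = 1823/93.
Back-substitute into (2): P₂ = (238 − 3×1823/93) / 11 = 505/31.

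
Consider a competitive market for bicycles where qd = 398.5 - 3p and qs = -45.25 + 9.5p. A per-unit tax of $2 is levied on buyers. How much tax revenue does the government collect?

Pre-tax equilibrium: p* = 35.5, q* = 292.
Tax on buyers shifts demand to qd = 398.5 − 3(p + 2) = 392.5 - 3p.
392.5 - 3p = -45.25 + 9.5p gives seller price ps = 35.02; buyers pay pb = 35.02 + 2 = 37.02.
New quantity: q = 398.5 − 3(37.02) = 287.44.
Revenue = 2 × 287.44 = 574.88.

Tax revenue = 574.88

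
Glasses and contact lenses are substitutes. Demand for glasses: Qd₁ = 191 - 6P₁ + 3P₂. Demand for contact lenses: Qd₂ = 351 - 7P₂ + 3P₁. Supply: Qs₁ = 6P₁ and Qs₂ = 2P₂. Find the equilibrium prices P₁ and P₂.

Market 1: 191 - 6P₁ + 3P₂ = 6P₁ → 12P₁ - 3P₂ = 191.
Market 2: 9P₂ - 3P₁ = 351.
Eliminating P₂: 9×(1) + 3×(2) gives 99P₁ = 2772, so P₁ = 28.
Back-substitute into (2): P₂ = (351 + 3×28) / 9 = 145/3.

P₁ = 28, P₂ = 145/3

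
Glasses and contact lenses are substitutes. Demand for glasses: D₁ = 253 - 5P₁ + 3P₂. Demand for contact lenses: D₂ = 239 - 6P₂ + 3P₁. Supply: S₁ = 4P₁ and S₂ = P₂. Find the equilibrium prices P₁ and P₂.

Market 1: 253 - 5P₁ + 3P₂ = 4P₁ → 9P₁ - 3P₂ = 253.
Market 2: 7P₂ - 3P₁ = 239.
Eliminating P₂: 7×(1) + 3×(2) gives 54P₁ = 2488, so P₁ = 1244/27.
Back-substitute into (2): P₂ = (239 + 3×1244/27) / 7 = 485/9.

P₁ = 1244/27, P₂ = 485/9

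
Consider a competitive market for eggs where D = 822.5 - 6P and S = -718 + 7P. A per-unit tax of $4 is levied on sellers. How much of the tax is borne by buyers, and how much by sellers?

Buyers bear 28/13, sellers bear 24/13

Pre-tax equilibrium: P* = 118.5, Q* = 111.5.
Tax on sellers shifts supply to S = -718 + 7(P − 4) = -746 + 7P.
822.5 - 6P = -746 + 7P gives buyer price Pb = 3137/26; sellers receive Ps = 3137/26 − 4 = 3033/26.
New quantity: Q = 822.5 − 6(3137/26) = 2563/26.
Buyer burden = 3137/26 − 118.5 = 28/13; seller burden = 118.5 − 3033/26 = 24/13.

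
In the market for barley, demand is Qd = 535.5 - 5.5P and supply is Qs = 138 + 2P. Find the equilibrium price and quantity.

P* = 53, Q* = 244

Set Qd = Qs: 535.5 - 5.5P = 138 + 2P.
397.5 = 7.5P, so P* = 53.
Q* = 535.5 − 5.5(53) = 244.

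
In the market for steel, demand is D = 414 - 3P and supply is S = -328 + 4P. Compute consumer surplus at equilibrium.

Consumer surplus = 1536

Equilibrium: 414 - 3P = -328 + 4P gives P* = 106, Q* = 96.
Demand choke price (D = 0): P = 138.
CS = ½(138 − 106)(96) = 1536.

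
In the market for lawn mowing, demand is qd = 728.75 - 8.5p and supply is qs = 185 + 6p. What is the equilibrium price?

p* = 37.5

Set qd = qs: 728.75 - 8.5p = 185 + 6p.
543.75 = 14.5p, so p* = 37.5.
q* = 728.75 − 8.5(37.5) = 410.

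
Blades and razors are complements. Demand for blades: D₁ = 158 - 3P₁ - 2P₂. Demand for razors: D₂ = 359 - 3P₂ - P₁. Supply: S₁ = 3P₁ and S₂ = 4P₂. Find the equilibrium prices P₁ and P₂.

P₁ = 9.7, P₂ = 49.9

Market 1: 158 - 3P₁ - 2P₂ = 3P₁ → 6P₁ + 2P₂ = 158.
Market 2: 7P₂ + P₁ = 359.
Eliminating P₂: 7×(1) − 2×(2) gives 40P₁ = 388, so P₁ = 9.7.
Back-substitute into (2): P₂ = (359 − 1×9.7) / 7 = 49.9.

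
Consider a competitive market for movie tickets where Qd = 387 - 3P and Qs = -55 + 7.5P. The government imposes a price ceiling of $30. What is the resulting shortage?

Equilibrium price would be P* = 884/21, so the ceiling at 30 binds.
At P = 30: Qd = 387 − 3(30) = 297, Qs = -55 + 7.5(30) = 170.
Shortage = 297 − 170 = 127.

Shortage = 127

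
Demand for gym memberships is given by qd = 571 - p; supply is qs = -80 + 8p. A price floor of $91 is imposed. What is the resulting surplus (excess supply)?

Surplus = 168

Equilibrium price would be p* = 217/3, so the floor at 91 binds.
At p = 91: qd = 480, qs = 648.
Surplus = 648 − 480 = 168.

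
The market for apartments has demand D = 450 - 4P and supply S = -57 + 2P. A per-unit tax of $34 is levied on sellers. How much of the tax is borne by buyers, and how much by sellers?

Pre-tax equilibrium: P* = 84.5, Q* = 112.
Tax on sellers shifts supply to S = -57 + 2(P − 34) = -125 + 2P.
450 - 4P = -125 + 2P gives buyer price Pb = 575/6; sellers receive Ps = 575/6 − 34 = 371/6.
New quantity: Q = 450 − 4(575/6) = 200/3.
Buyer burden = 575/6 − 84.5 = 34/3; seller burden = 84.5 − 371/6 = 68/3.

Buyers bear 34/3, sellers bear 68/3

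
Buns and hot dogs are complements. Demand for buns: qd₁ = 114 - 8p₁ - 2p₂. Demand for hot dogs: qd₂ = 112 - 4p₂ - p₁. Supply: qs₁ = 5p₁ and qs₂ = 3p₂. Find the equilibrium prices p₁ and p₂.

p₁ = 574/89, p₂ = 1342/89

Market 1: 114 - 8p₁ - 2p₂ = 5p₁ → 13p₁ + 2p₂ = 114.
Market 2: 7p₂ + p₁ = 112.
Eliminating p₂: 7×(1) − 2×(2) gives 89p₁ = 574, so p₁ = 574/89.
Back-substitute into (2): p₂ = (112 − 1×574/89) / 7 = 1342/89.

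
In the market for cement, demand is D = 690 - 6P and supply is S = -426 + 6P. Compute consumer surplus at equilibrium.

Equilibrium: 690 - 6P = -426 + 6P gives P* = 93, Q* = 132.
Demand choke price (D = 0): P = 115.
CS = ½(115 − 93)(132) = 1452.

Consumer surplus = 1452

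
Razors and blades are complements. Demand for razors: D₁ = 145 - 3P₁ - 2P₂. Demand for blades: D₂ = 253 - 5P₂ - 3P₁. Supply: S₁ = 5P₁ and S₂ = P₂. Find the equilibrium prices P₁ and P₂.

Market 1: 145 - 3P₁ - 2P₂ = 5P₁ → 8P₁ + 2P₂ = 145.
Market 2: 6P₂ + 3P₁ = 253.
Eliminating P₂: 6×(1) − 2×(2) gives 42P₁ = 364, so P₁ = 26/3.
Back-substitute into (2): P₂ = (253 − 3×26/3) / 6 = 227/6.

P₁ = 26/3, P₂ = 227/6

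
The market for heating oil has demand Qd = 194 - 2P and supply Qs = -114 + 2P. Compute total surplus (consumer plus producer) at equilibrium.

Total surplus = 800

Equilibrium: 194 - 2P = -114 + 2P gives P* = 77, Q* = 40.
Demand choke price: P = 97; supply starts at P = 57.
CS = ½(97 − 77)(40) = 400; PS = ½(77 − 57)(40) = 400.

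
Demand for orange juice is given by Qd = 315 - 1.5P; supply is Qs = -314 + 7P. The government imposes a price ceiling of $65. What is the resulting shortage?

Equilibrium price would be P* = 74, so the ceiling at 65 binds.
At P = 65: Qd = 315 − 1.5(65) = 217.5, Qs = -314 + 7(65) = 141.
Shortage = 217.5 − 141 = 76.5.

Shortage = 76.5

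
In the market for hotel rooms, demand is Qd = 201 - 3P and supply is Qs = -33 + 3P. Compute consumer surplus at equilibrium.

Consumer surplus = 1176

Equilibrium: 201 - 3P = -33 + 3P gives P* = 39, Q* = 84.
Demand choke price (Qd = 0): P = 67.
CS = ½(67 − 39)(84) = 1176.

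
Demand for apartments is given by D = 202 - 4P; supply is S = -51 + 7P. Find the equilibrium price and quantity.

P* = 23, Q* = 110

Set D = S: 202 - 4P = -51 + 7P.
253 = 11P, so P* = 23.
Q* = 202 − 4(23) = 110.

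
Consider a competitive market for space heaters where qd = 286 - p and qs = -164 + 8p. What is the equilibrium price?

Set qd = qs: 286 - p = -164 + 8p.
450 = 9p, so p* = 50.
q* = 286 − 1(50) = 236.

p* = 50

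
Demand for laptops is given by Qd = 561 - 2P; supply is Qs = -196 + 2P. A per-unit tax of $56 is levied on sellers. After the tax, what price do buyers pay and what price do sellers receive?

Pre-tax equilibrium: P* = 189.25, Q* = 182.5.
Tax on sellers shifts supply to Qs = -196 + 2(P − 56) = -308 + 2P.
561 - 2P = -308 + 2P gives buyer price Pb = 217.25; sellers receive Ps = 217.25 − 56 = 161.25.
New quantity: Q = 561 − 2(217.25) = 126.5.

Buyers pay $217.25, sellers receive $161.25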